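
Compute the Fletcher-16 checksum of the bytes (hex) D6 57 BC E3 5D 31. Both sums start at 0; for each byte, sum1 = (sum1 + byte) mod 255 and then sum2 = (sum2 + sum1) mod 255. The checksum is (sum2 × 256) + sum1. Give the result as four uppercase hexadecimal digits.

Running sums (mod 255):
  after byte 0 (D6): sum1=214, sum2=214
  after byte 1 (57): sum1=46, sum2=5
  after byte 2 (BC): sum1=234, sum2=239
  after byte 3 (E3): sum1=206, sum2=190
  after byte 4 (5D): sum1=44, sum2=234
  after byte 5 (31): sum1=93, sum2=72
Checksum = sum2·256 + sum1 = 72·256 + 93 = 18525 = 0x485D.

485D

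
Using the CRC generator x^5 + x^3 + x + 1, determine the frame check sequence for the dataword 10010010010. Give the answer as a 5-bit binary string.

Append 5 zeros: 1001001001000000. Divide by 101011 (XOR where the leading bit is 1):
  pos 0: 100100 XOR 101011 = 001111
  pos 2: 111110 XOR 101011 = 010101
  pos 3: 101010 XOR 101011 = 000001
  pos 8: 110000 XOR 101011 = 011011
  pos 9: 110110 XOR 101011 = 011101
  pos 10: 111010 XOR 101011 = 010001
Remainder (last 5 bits) = 10001. This is the CRC / FCS.

10001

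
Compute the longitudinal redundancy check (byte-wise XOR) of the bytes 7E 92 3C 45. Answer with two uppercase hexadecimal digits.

95

XOR the bytes together:
  start with 0x7E
  0x7E ⊕ 0x92 = 0xEC
  0xEC ⊕ 0x3C = 0xD0
  0xD0 ⊕ 0x45 = 0x95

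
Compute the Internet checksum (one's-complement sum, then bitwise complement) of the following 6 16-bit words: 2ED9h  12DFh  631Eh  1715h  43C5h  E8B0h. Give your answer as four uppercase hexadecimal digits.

179E

One's-complement addition (fold any carry out of bit 15 back into bit 0):
  0x2ED9 + 0x12DF = 0x041B8
  0x41B8 + 0x631E = 0x0A4D6
  0xA4D6 + 0x1715 = 0x0BBEB
  0xBBEB + 0x43C5 = 0x0FFB0
  0xFFB0 + 0xE8B0 = 0x1E860 → wrap carry → 0xE861
One's-complement sum = 0xE861.
Checksum = ~0xE861 & 0xFFFF = 0x179E.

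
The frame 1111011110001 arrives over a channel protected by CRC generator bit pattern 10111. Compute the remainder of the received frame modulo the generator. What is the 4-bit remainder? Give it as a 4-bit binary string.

0111

Modulo-2 division of 1111011110001 by 10111:
  pos 0: 11110 XOR 10111 = 01001
  pos 1: 10011 XOR 10111 = 00100
  pos 3: 10011 XOR 10111 = 00100
  pos 5: 10010 XOR 10111 = 00101
  pos 7: 10100 XOR 10111 = 00011
Remainder = 0111 (nonzero — an error is detected).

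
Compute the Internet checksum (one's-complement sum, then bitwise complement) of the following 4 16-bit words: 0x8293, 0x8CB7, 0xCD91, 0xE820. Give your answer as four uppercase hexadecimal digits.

One's-complement addition (fold any carry out of bit 15 back into bit 0):
  0x8293 + 0x8CB7 = 0x10F4A → wrap carry → 0x0F4B
  0x0F4B + 0xCD91 = 0x0DCDC
  0xDCDC + 0xE820 = 0x1C4FC → wrap carry → 0xC4FD
One's-complement sum = 0xC4FD.
Checksum = ~0xC4FD & 0xFFFF = 0x3B02.

3B02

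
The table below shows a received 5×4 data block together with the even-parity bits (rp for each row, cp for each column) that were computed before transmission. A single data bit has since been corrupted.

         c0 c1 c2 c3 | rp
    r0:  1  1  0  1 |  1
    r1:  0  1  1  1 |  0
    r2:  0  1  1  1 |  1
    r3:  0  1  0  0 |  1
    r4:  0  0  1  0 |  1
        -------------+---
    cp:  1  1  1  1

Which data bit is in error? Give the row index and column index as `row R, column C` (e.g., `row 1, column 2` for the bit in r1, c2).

row 1, column 1

Recompute each row's even parity and compare to rp:
  r0: data parity 1, sent rp 1 → ok
  r1: data parity 1, sent rp 0 → mismatch
  r2: data parity 1, sent rp 1 → ok
  r3: data parity 1, sent rp 1 → ok
  r4: data parity 1, sent rp 1 → ok
Recompute each column's even parity and compare to cp:
  c0: data parity 1, sent cp 1 → ok
  c1: data parity 0, sent cp 1 → mismatch
  c2: data parity 1, sent cp 1 → ok
  c3: data parity 1, sent cp 1 → ok
Exactly one row (r1) and one column (c1) fail → the flipped bit is at their intersection.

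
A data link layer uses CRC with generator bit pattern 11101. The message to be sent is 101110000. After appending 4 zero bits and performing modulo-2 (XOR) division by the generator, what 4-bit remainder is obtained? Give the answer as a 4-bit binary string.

Append 4 zeros: 1011100000000. Divide by 11101 (XOR where the leading bit is 1):
  pos 0: 10111 XOR 11101 = 01010
  pos 1: 10100 XOR 11101 = 01001
  pos 2: 10010 XOR 11101 = 01111
  pos 3: 11110 XOR 11101 = 00011
  pos 6: 11000 XOR 11101 = 00101
  pos 8: 10100 XOR 11101 = 01001
Remainder (last 4 bits) = 1001. This is the CRC / FCS.

1001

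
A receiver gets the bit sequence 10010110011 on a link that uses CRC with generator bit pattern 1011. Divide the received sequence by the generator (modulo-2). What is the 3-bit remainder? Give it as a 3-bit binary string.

000

Modulo-2 division of 10010110011 by 1011:
  pos 0: 1001 XOR 1011 = 0010
  pos 2: 1001 XOR 1011 = 0010
  pos 4: 1010 XOR 1011 = 0001
  pos 7: 1011 XOR 1011 = 0000
Remainder = 000 (zero — the frame passes the CRC check).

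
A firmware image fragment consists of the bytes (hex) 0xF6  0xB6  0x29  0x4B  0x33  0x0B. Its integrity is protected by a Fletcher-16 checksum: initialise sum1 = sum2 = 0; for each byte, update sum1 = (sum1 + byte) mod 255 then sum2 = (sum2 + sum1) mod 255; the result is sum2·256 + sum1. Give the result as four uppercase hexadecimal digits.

5360

Running sums (mod 255):
  after byte 0 (0xF6): sum1=246, sum2=246
  after byte 1 (0xB6): sum1=173, sum2=164
  after byte 2 (0x29): sum1=214, sum2=123
  after byte 3 (0x4B): sum1=34, sum2=157
  after byte 4 (0x33): sum1=85, sum2=242
  after byte 5 (0x0B): sum1=96, sum2=83
Checksum = sum2·256 + sum1 = 83·256 + 96 = 21344 = 0x5360.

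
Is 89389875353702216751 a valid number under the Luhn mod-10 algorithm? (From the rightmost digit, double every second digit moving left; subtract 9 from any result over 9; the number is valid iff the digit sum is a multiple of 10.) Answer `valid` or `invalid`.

valid

From the right, keep odd positions and double even positions (subtract 9 from any doubled value over 9):
  doubled (positions 2,4,...): 1 3 4 0 6 6 5 9 6 7 → sum 47
  kept (positions 1,3,...): 1 7 1 2 7 5 5 8 8 9 → sum 53
Total = 100.
100 mod 10 = 0, so the number is valid.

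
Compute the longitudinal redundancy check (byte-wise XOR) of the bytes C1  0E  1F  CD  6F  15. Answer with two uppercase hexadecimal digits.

67

XOR the bytes together:
  start with 0xC1
  0xC1 ⊕ 0x0E = 0xCF
  0xCF ⊕ 0x1F = 0xD0
  0xD0 ⊕ 0xCD = 0x1D
  0x1D ⊕ 0x6F = 0x72
  0x72 ⊕ 0x15 = 0x67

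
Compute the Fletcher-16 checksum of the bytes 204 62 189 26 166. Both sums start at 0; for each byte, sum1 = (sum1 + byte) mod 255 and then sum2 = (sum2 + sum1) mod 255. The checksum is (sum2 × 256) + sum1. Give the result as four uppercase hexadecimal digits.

Running sums (mod 255):
  after byte 0 (204): sum1=204, sum2=204
  after byte 1 (62): sum1=11, sum2=215
  after byte 2 (189): sum1=200, sum2=160
  after byte 3 (26): sum1=226, sum2=131
  after byte 4 (166): sum1=137, sum2=13
Checksum = sum2·256 + sum1 = 13·256 + 137 = 3465 = 0x0D89.

0D89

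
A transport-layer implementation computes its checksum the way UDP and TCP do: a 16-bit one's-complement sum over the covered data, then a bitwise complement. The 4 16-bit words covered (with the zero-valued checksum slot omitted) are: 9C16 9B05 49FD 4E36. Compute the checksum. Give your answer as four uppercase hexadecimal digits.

One's-complement addition (fold any carry out of bit 15 back into bit 0):
  0x9C16 + 0x9B05 = 0x1371B → wrap carry → 0x371C
  0x371C + 0x49FD = 0x08119
  0x8119 + 0x4E36 = 0x0CF4F
One's-complement sum = 0xCF4F.
Checksum = ~0xCF4F & 0xFFFF = 0x30B0.

30B0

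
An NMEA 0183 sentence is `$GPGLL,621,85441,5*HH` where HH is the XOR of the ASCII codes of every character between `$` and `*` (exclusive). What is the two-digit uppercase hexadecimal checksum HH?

XOR the ASCII codes of the payload characters:
  'G' = 0x47 → acc = 0x47
  'P' = 0x50 → acc = 0x17
  'G' = 0x47 → acc = 0x50
  'L' = 0x4C → acc = 0x1C
  'L' = 0x4C → acc = 0x50
  ',' = 0x2C → acc = 0x7C
  '6' = 0x36 → acc = 0x4A
  '2' = 0x32 → acc = 0x78
  '1' = 0x31 → acc = 0x49
  ',' = 0x2C → acc = 0x65
  '8' = 0x38 → acc = 0x5D
  '5' = 0x35 → acc = 0x68
  '4' = 0x34 → acc = 0x5C
  '4' = 0x34 → acc = 0x68
  '1' = 0x31 → acc = 0x59
  ',' = 0x2C → acc = 0x75
  '5' = 0x35 → acc = 0x40
Checksum = 0x40.

40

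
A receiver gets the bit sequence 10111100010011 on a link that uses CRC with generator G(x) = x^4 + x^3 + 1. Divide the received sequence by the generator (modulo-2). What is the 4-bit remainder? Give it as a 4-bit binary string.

Modulo-2 division of 10111100010011 by 11001:
  pos 0: 10111 XOR 11001 = 01110
  pos 1: 11101 XOR 11001 = 00100
  pos 3: 10000 XOR 11001 = 01001
  pos 4: 10010 XOR 11001 = 01011
  pos 5: 10111 XOR 11001 = 01110
  pos 6: 11100 XOR 11001 = 00101
  pos 8: 10101 XOR 11001 = 01100
  pos 9: 11001 XOR 11001 = 00000
Remainder = 0000 (zero — the frame passes the CRC check).

0000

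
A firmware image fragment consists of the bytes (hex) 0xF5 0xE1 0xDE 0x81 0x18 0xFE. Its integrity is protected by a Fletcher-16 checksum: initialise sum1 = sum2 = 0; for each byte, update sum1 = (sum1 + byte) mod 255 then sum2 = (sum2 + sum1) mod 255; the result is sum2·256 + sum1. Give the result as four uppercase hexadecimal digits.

5C4F

Running sums (mod 255):
  after byte 0 (0xF5): sum1=245, sum2=245
  after byte 1 (0xE1): sum1=215, sum2=205
  after byte 2 (0xDE): sum1=182, sum2=132
  after byte 3 (0x81): sum1=56, sum2=188
  after byte 4 (0x18): sum1=80, sum2=13
  after byte 5 (0xFE): sum1=79, sum2=92
Checksum = sum2·256 + sum1 = 92·256 + 79 = 23631 = 0x5C4F.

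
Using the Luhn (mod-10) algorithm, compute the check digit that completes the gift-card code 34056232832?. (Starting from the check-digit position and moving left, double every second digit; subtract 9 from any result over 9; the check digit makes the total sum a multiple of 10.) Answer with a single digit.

8

Partial digits right→left: 2 3 8 2 3 2 6 5 0 4 3
Double every second digit counting from the check-digit position (so the 1st, 3rd, 5th, ... of the partial from the right).
  doubled (with −9 where >9): 4 7 6 3 0 6 → sum 26
  kept as-is: 3 2 2 5 4 → sum 16
Total = 26 + 16 = 42.
Check digit = (10 − (42 mod 10)) mod 10 = 8.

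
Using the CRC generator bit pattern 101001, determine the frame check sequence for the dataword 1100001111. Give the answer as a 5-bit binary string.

11010

Append 5 zeros: 110000111100000. Divide by 101001 (XOR where the leading bit is 1):
  pos 0: 110000 XOR 101001 = 011001
  pos 1: 110011 XOR 101001 = 011010
  pos 2: 110101 XOR 101001 = 011100
  pos 3: 111001 XOR 101001 = 010000
  pos 4: 100001 XOR 101001 = 001000
  pos 6: 100000 XOR 101001 = 001001
  pos 8: 100100 XOR 101001 = 001101
Remainder (last 5 bits) = 11010. This is the CRC / FCS.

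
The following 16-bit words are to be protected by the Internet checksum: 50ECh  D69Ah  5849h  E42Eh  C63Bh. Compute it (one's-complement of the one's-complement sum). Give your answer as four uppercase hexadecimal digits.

D5C4

One's-complement addition (fold any carry out of bit 15 back into bit 0):
  0x50EC + 0xD69A = 0x12786 → wrap carry → 0x2787
  0x2787 + 0x5849 = 0x07FD0
  0x7FD0 + 0xE42E = 0x163FE → wrap carry → 0x63FF
  0x63FF + 0xC63B = 0x12A3A → wrap carry → 0x2A3B
One's-complement sum = 0x2A3B.
Checksum = ~0x2A3B & 0xFFFF = 0xD5C4.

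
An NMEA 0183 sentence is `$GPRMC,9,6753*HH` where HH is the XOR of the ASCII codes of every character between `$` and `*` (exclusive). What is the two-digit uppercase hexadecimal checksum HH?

75

XOR the ASCII codes of the payload characters:
  'G' = 0x47 → acc = 0x47
  'P' = 0x50 → acc = 0x17
  'R' = 0x52 → acc = 0x45
  'M' = 0x4D → acc = 0x08
  'C' = 0x43 → acc = 0x4B
  ',' = 0x2C → acc = 0x67
  '9' = 0x39 → acc = 0x5E
  ',' = 0x2C → acc = 0x72
  '6' = 0x36 → acc = 0x44
  '7' = 0x37 → acc = 0x73
  '5' = 0x35 → acc = 0x46
  '3' = 0x33 → acc = 0x75
Checksum = 0x75.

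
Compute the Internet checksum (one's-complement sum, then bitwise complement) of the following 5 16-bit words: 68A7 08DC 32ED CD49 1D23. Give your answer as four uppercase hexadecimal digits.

7122

One's-complement addition (fold any carry out of bit 15 back into bit 0):
  0x68A7 + 0x08DC = 0x07183
  0x7183 + 0x32ED = 0x0A470
  0xA470 + 0xCD49 = 0x171B9 → wrap carry → 0x71BA
  0x71BA + 0x1D23 = 0x08EDD
One's-complement sum = 0x8EDD.
Checksum = ~0x8EDD & 0xFFFF = 0x7122.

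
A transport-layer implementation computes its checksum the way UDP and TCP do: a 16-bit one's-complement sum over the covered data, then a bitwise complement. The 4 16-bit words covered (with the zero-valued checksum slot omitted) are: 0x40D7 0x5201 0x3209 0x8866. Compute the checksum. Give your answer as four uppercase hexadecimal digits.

One's-complement addition (fold any carry out of bit 15 back into bit 0):
  0x40D7 + 0x5201 = 0x092D8
  0x92D8 + 0x3209 = 0x0C4E1
  0xC4E1 + 0x8866 = 0x14D47 → wrap carry → 0x4D48
One's-complement sum = 0x4D48.
Checksum = ~0x4D48 & 0xFFFF = 0xB2B7.

B2B7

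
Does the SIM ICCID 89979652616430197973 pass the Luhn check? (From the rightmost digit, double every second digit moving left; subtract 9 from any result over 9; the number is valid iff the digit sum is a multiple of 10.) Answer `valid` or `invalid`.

valid

From the right, keep odd positions and double even positions (subtract 9 from any doubled value over 9):
  doubled (positions 2,4,...): 5 5 2 6 3 3 1 9 9 7 → sum 50
  kept (positions 1,3,...): 3 9 9 0 4 1 2 6 7 9 → sum 50
Total = 100.
100 mod 10 = 0, so the number is valid.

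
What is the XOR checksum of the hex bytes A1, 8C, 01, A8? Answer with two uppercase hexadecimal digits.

84

XOR the bytes together:
  start with 0xA1
  0xA1 ⊕ 0x8C = 0x2D
  0x2D ⊕ 0x01 = 0x2C
  0x2C ⊕ 0xA8 = 0x84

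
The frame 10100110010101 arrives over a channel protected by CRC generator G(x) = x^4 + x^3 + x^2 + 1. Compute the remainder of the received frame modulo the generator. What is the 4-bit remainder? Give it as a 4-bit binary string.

Modulo-2 division of 10100110010101 by 11101:
  pos 0: 10100 XOR 11101 = 01001
  pos 1: 10011 XOR 11101 = 01110
  pos 2: 11101 XOR 11101 = 00000
  pos 9: 10101 XOR 11101 = 01000
Remainder = 1000 (nonzero — an error is detected).

1000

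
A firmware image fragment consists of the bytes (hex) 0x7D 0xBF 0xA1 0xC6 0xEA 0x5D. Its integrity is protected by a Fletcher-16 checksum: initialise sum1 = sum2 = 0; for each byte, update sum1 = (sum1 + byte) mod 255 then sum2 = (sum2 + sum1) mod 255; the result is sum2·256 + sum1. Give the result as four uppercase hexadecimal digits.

BDED

Running sums (mod 255):
  after byte 0 (0x7D): sum1=125, sum2=125
  after byte 1 (0xBF): sum1=61, sum2=186
  after byte 2 (0xA1): sum1=222, sum2=153
  after byte 3 (0xC6): sum1=165, sum2=63
  after byte 4 (0xEA): sum1=144, sum2=207
  after byte 5 (0x5D): sum1=237, sum2=189
Checksum = sum2·256 + sum1 = 189·256 + 237 = 48621 = 0xBDED.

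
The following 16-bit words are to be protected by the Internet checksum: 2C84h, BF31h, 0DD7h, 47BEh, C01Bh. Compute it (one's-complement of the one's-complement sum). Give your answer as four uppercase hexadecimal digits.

FE98

One's-complement addition (fold any carry out of bit 15 back into bit 0):
  0x2C84 + 0xBF31 = 0x0EBB5
  0xEBB5 + 0x0DD7 = 0x0F98C
  0xF98C + 0x47BE = 0x1414A → wrap carry → 0x414B
  0x414B + 0xC01B = 0x10166 → wrap carry → 0x0167
One's-complement sum = 0x0167.
Checksum = ~0x0167 & 0xFFFF = 0xFE98.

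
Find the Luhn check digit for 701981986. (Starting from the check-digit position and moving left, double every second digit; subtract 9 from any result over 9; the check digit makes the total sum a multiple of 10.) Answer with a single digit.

Partial digits right→left: 6 8 9 1 8 9 1 0 7
Double every second digit counting from the check-digit position (so the 1st, 3rd, 5th, ... of the partial from the right).
  doubled (with −9 where >9): 3 9 7 2 5 → sum 26
  kept as-is: 8 1 9 0 → sum 18
Total = 26 + 18 = 44.
Check digit = (10 − (44 mod 10)) mod 10 = 6.

6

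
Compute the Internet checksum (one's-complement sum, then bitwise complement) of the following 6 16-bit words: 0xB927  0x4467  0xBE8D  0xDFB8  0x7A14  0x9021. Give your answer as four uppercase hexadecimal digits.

One's-complement addition (fold any carry out of bit 15 back into bit 0):
  0xB927 + 0x4467 = 0x0FD8E
  0xFD8E + 0xBE8D = 0x1BC1B → wrap carry → 0xBC1C
  0xBC1C + 0xDFB8 = 0x19BD4 → wrap carry → 0x9BD5
  0x9BD5 + 0x7A14 = 0x115E9 → wrap carry → 0x15EA
  0x15EA + 0x9021 = 0x0A60B
One's-complement sum = 0xA60B.
Checksum = ~0xA60B & 0xFFFF = 0x59F4.

59F4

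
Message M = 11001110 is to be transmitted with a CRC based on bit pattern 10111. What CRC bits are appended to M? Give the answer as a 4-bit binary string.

1011

Append 4 zeros: 110011100000. Divide by 10111 (XOR where the leading bit is 1):
  pos 0: 11001 XOR 10111 = 01110
  pos 1: 11101 XOR 10111 = 01010
  pos 2: 10101 XOR 10111 = 00010
  pos 5: 10000 XOR 10111 = 00111
  pos 7: 11100 XOR 10111 = 01011
Remainder (last 4 bits) = 1011. This is the CRC / FCS.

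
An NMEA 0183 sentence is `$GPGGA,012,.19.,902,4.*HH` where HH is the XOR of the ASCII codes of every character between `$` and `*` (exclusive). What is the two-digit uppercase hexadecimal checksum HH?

XOR the ASCII codes of the payload characters:
  'G' = 0x47 → acc = 0x47
  'P' = 0x50 → acc = 0x17
  'G' = 0x47 → acc = 0x50
  'G' = 0x47 → acc = 0x17
  'A' = 0x41 → acc = 0x56
  ',' = 0x2C → acc = 0x7A
  '0' = 0x30 → acc = 0x4A
  '1' = 0x31 → acc = 0x7B
  '2' = 0x32 → acc = 0x49
  ',' = 0x2C → acc = 0x65
  '.' = 0x2E → acc = 0x4B
  '1' = 0x31 → acc = 0x7A
  '9' = 0x39 → acc = 0x43
  '.' = 0x2E → acc = 0x6D
  ',' = 0x2C → acc = 0x41
  '9' = 0x39 → acc = 0x78
  '0' = 0x30 → acc = 0x48
  '2' = 0x32 → acc = 0x7A
  ',' = 0x2C → acc = 0x56
  '4' = 0x34 → acc = 0x62
  '.' = 0x2E → acc = 0x4C
Checksum = 0x4C.

4C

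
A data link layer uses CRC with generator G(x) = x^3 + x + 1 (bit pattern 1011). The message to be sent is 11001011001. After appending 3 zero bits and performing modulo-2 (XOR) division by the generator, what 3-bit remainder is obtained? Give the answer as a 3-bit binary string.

001

Append 3 zeros: 11001011001000. Divide by 1011 (XOR where the leading bit is 1):
  pos 0: 1100 XOR 1011 = 0111
  pos 1: 1111 XOR 1011 = 0100
  pos 2: 1000 XOR 1011 = 0011
  pos 4: 1111 XOR 1011 = 0100
  pos 5: 1000 XOR 1011 = 0011
  pos 7: 1101 XOR 1011 = 0110
  pos 8: 1100 XOR 1011 = 0111
  pos 9: 1110 XOR 1011 = 0101
  pos 10: 1010 XOR 1011 = 0001
Remainder (last 3 bits) = 001. This is the CRC / FCS.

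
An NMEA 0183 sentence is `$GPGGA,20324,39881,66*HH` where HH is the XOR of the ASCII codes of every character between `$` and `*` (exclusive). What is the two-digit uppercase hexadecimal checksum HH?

76

XOR the ASCII codes of the payload characters:
  'G' = 0x47 → acc = 0x47
  'P' = 0x50 → acc = 0x17
  'G' = 0x47 → acc = 0x50
  'G' = 0x47 → acc = 0x17
  'A' = 0x41 → acc = 0x56
  ',' = 0x2C → acc = 0x7A
  '2' = 0x32 → acc = 0x48
  '0' = 0x30 → acc = 0x78
  '3' = 0x33 → acc = 0x4B
  '2' = 0x32 → acc = 0x79
  '4' = 0x34 → acc = 0x4D
  ',' = 0x2C → acc = 0x61
  '3' = 0x33 → acc = 0x52
  '9' = 0x39 → acc = 0x6B
  '8' = 0x38 → acc = 0x53
  '8' = 0x38 → acc = 0x6B
  '1' = 0x31 → acc = 0x5A
  ',' = 0x2C → acc = 0x76
  '6' = 0x36 → acc = 0x40
  '6' = 0x36 → acc = 0x76
Checksum = 0x76.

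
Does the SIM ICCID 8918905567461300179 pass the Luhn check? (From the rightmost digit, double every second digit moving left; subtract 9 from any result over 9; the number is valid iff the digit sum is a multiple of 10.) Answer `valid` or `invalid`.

From the right, keep odd positions and double even positions (subtract 9 from any doubled value over 9):
  doubled (positions 2,4,...): 5 0 6 3 5 1 0 7 9 → sum 36
  kept (positions 1,3,...): 9 1 0 1 4 6 5 9 1 8 → sum 44
Total = 80.
80 mod 10 = 0, so the number is valid.

valid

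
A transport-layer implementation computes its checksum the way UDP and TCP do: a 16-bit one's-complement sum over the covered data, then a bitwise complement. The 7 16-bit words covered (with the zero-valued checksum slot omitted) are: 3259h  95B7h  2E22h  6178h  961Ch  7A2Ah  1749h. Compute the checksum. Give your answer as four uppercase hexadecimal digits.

One's-complement addition (fold any carry out of bit 15 back into bit 0):
  0x3259 + 0x95B7 = 0x0C810
  0xC810 + 0x2E22 = 0x0F632
  0xF632 + 0x6178 = 0x157AA → wrap carry → 0x57AB
  0x57AB + 0x961C = 0x0EDC7
  0xEDC7 + 0x7A2A = 0x167F1 → wrap carry → 0x67F2
  0x67F2 + 0x1749 = 0x07F3B
One's-complement sum = 0x7F3B.
Checksum = ~0x7F3B & 0xFFFF = 0x80C4.

80C4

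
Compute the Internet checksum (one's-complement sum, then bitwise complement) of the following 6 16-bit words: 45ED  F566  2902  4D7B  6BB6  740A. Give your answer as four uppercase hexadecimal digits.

6E6D

One's-complement addition (fold any carry out of bit 15 back into bit 0):
  0x45ED + 0xF566 = 0x13B53 → wrap carry → 0x3B54
  0x3B54 + 0x2902 = 0x06456
  0x6456 + 0x4D7B = 0x0B1D1
  0xB1D1 + 0x6BB6 = 0x11D87 → wrap carry → 0x1D88
  0x1D88 + 0x740A = 0x09192
One's-complement sum = 0x9192.
Checksum = ~0x9192 & 0xFFFF = 0x6E6D.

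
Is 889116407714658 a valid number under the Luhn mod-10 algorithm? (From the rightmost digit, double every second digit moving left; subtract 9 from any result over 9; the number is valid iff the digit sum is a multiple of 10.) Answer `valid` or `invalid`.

valid

From the right, keep odd positions and double even positions (subtract 9 from any doubled value over 9):
  doubled (positions 2,4,...): 1 8 5 0 3 2 7 → sum 26
  kept (positions 1,3,...): 8 6 1 7 4 1 9 8 → sum 44
Total = 70.
70 mod 10 = 0, so the number is valid.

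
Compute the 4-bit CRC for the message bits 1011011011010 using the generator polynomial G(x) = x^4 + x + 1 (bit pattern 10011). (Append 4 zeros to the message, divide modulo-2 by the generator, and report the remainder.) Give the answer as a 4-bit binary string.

Append 4 zeros: 10110110110100000. Divide by 10011 (XOR where the leading bit is 1):
  pos 0: 10110 XOR 10011 = 00101
  pos 2: 10111 XOR 10011 = 00100
  pos 4: 10001 XOR 10011 = 00010
  pos 7: 10101 XOR 10011 = 00110
  pos 9: 11000 XOR 10011 = 01011
  pos 10: 10110 XOR 10011 = 00101
  pos 12: 10100 XOR 10011 = 00111
Remainder (last 4 bits) = 0111. This is the CRC / FCS.

0111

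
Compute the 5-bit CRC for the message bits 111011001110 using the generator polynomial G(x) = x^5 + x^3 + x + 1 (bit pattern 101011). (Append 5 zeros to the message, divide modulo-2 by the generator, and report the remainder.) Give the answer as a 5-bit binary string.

Append 5 zeros: 11101100111000000. Divide by 101011 (XOR where the leading bit is 1):
  pos 0: 111011 XOR 101011 = 010000
  pos 1: 100000 XOR 101011 = 001011
  pos 3: 101101 XOR 101011 = 000110
  pos 6: 110110 XOR 101011 = 011101
  pos 7: 111010 XOR 101011 = 010001
  pos 8: 100010 XOR 101011 = 001001
  pos 10: 100100 XOR 101011 = 001111
Remainder (last 5 bits) = 11110. This is the CRC / FCS.

11110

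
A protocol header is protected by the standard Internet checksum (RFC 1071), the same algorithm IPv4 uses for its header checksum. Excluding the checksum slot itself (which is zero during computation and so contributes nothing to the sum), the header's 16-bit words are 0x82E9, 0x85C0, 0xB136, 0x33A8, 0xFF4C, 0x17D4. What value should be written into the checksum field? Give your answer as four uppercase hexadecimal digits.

One's-complement addition (fold any carry out of bit 15 back into bit 0):
  0x82E9 + 0x85C0 = 0x108A9 → wrap carry → 0x08AA
  0x08AA + 0xB136 = 0x0B9E0
  0xB9E0 + 0x33A8 = 0x0ED88
  0xED88 + 0xFF4C = 0x1ECD4 → wrap carry → 0xECD5
  0xECD5 + 0x17D4 = 0x104A9 → wrap carry → 0x04AA
One's-complement sum = 0x04AA.
Checksum = ~0x04AA & 0xFFFF = 0xFB55.

FB55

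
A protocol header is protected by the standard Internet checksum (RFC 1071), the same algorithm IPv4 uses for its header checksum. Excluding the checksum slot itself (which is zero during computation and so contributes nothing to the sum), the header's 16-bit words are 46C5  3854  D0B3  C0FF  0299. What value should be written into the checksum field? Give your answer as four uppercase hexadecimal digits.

One's-complement addition (fold any carry out of bit 15 back into bit 0):
  0x46C5 + 0x3854 = 0x07F19
  0x7F19 + 0xD0B3 = 0x14FCC → wrap carry → 0x4FCD
  0x4FCD + 0xC0FF = 0x110CC → wrap carry → 0x10CD
  0x10CD + 0x0299 = 0x01366
One's-complement sum = 0x1366.
Checksum = ~0x1366 & 0xFFFF = 0xEC99.

EC99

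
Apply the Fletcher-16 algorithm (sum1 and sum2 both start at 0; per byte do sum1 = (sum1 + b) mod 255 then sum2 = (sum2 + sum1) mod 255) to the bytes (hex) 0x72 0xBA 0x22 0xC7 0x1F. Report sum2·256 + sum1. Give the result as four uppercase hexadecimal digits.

Running sums (mod 255):
  after byte 0 (0x72): sum1=114, sum2=114
  after byte 1 (0xBA): sum1=45, sum2=159
  after byte 2 (0x22): sum1=79, sum2=238
  after byte 3 (0xC7): sum1=23, sum2=6
  after byte 4 (0x1F): sum1=54, sum2=60
Checksum = sum2·256 + sum1 = 60·256 + 54 = 15414 = 0x3C36.

3C36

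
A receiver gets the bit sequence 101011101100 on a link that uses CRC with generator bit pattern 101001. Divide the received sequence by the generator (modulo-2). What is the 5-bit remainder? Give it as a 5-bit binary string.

Modulo-2 division of 101011101100 by 101001:
  pos 0: 101011 XOR 101001 = 000010
  pos 4: 101011 XOR 101001 = 000010
Remainder = 01000 (nonzero — an error is detected).

01000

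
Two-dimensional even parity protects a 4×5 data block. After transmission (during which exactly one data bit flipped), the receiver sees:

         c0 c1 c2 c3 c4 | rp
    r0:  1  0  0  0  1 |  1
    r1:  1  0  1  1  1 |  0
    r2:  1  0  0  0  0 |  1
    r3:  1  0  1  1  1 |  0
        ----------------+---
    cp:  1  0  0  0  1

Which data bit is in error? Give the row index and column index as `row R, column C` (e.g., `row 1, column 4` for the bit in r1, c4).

Recompute each row's even parity and compare to rp:
  r0: data parity 0, sent rp 1 → mismatch
  r1: data parity 0, sent rp 0 → ok
  r2: data parity 1, sent rp 1 → ok
  r3: data parity 0, sent rp 0 → ok
Recompute each column's even parity and compare to cp:
  c0: data parity 0, sent cp 1 → mismatch
  c1: data parity 0, sent cp 0 → ok
  c2: data parity 0, sent cp 0 → ok
  c3: data parity 0, sent cp 0 → ok
  c4: data parity 1, sent cp 1 → ok
Exactly one row (r0) and one column (c0) fail → the flipped bit is at their intersection.

row 0, column 0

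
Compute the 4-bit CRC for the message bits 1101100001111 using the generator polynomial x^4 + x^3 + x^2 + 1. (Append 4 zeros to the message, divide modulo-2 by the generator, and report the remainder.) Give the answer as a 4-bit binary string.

1010

Append 4 zeros: 11011000011110000. Divide by 11101 (XOR where the leading bit is 1):
  pos 0: 11011 XOR 11101 = 00110
  pos 2: 11000 XOR 11101 = 00101
  pos 4: 10100 XOR 11101 = 01001
  pos 5: 10011 XOR 11101 = 01110
  pos 6: 11101 XOR 11101 = 00000
  pos 11: 11000 XOR 11101 = 00101
Remainder (last 4 bits) = 1010. This is the CRC / FCS.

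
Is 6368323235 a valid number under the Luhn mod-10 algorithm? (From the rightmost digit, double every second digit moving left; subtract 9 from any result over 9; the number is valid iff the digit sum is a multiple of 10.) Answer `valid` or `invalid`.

From the right, keep odd positions and double even positions (subtract 9 from any doubled value over 9):
  doubled (positions 2,4,...): 6 6 6 3 3 → sum 24
  kept (positions 1,3,...): 5 2 2 8 3 → sum 20
Total = 44.
44 mod 10 = 4, so the number is invalid.

invalid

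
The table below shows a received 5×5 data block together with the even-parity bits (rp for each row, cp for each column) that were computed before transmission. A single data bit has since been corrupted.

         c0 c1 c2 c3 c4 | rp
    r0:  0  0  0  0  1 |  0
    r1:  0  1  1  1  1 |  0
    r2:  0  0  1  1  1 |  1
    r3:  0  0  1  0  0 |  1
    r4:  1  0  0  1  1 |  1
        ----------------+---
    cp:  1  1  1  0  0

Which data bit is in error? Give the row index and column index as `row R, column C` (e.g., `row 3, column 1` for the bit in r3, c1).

Recompute each row's even parity and compare to rp:
  r0: data parity 1, sent rp 0 → mismatch
  r1: data parity 0, sent rp 0 → ok
  r2: data parity 1, sent rp 1 → ok
  r3: data parity 1, sent rp 1 → ok
  r4: data parity 1, sent rp 1 → ok
Recompute each column's even parity and compare to cp:
  c0: data parity 1, sent cp 1 → ok
  c1: data parity 1, sent cp 1 → ok
  c2: data parity 1, sent cp 1 → ok
  c3: data parity 1, sent cp 0 → mismatch
  c4: data parity 0, sent cp 0 → ok
Exactly one row (r0) and one column (c3) fail → the flipped bit is at their intersection.

row 0, column 3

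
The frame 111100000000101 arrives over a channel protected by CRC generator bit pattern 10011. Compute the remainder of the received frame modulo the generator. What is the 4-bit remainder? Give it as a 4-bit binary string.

Modulo-2 division of 111100000000101 by 10011:
  pos 0: 11110 XOR 10011 = 01101
  pos 1: 11010 XOR 10011 = 01001
  pos 2: 10010 XOR 10011 = 00001
  pos 6: 10000 XOR 10011 = 00011
  pos 9: 11010 XOR 10011 = 01001
  pos 10: 10011 XOR 10011 = 00000
Remainder = 0000 (zero — the frame passes the CRC check).

0000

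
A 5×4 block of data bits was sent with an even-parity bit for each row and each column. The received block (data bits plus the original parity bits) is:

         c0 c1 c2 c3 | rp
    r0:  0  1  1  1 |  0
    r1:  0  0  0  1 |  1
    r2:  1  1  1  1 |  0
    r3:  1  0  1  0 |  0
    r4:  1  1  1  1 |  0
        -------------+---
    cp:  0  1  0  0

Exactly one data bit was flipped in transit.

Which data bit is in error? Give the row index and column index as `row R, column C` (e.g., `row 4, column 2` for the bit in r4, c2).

Recompute each row's even parity and compare to rp:
  r0: data parity 1, sent rp 0 → mismatch
  r1: data parity 1, sent rp 1 → ok
  r2: data parity 0, sent rp 0 → ok
  r3: data parity 0, sent rp 0 → ok
  r4: data parity 0, sent rp 0 → ok
Recompute each column's even parity and compare to cp:
  c0: data parity 1, sent cp 0 → mismatch
  c1: data parity 1, sent cp 1 → ok
  c2: data parity 0, sent cp 0 → ok
  c3: data parity 0, sent cp 0 → ok
Exactly one row (r0) and one column (c0) fail → the flipped bit is at their intersection.

row 0, column 0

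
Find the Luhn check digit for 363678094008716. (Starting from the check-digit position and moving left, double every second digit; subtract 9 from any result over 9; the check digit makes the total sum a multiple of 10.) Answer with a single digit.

9

Partial digits right→left: 6 1 7 8 0 0 4 9 0 8 7 6 3 6 3
Double every second digit counting from the check-digit position (so the 1st, 3rd, 5th, ... of the partial from the right).
  doubled (with −9 where >9): 3 5 0 8 0 5 6 6 → sum 33
  kept as-is: 1 8 0 9 8 6 6 → sum 38
Total = 33 + 38 = 71.
Check digit = (10 − (71 mod 10)) mod 10 = 9.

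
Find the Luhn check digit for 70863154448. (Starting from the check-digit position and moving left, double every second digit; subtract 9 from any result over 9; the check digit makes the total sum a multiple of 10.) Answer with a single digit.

1

Partial digits right→left: 8 4 4 4 5 1 3 6 8 0 7
Double every second digit counting from the check-digit position (so the 1st, 3rd, 5th, ... of the partial from the right).
  doubled (with −9 where >9): 7 8 1 6 7 5 → sum 34
  kept as-is: 4 4 1 6 0 → sum 15
Total = 34 + 15 = 49.
Check digit = (10 − (49 mod 10)) mod 10 = 1.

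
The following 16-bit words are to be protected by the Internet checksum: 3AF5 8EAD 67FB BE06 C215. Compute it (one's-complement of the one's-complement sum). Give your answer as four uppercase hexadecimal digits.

4E45

One's-complement addition (fold any carry out of bit 15 back into bit 0):
  0x3AF5 + 0x8EAD = 0x0C9A2
  0xC9A2 + 0x67FB = 0x1319D → wrap carry → 0x319E
  0x319E + 0xBE06 = 0x0EFA4
  0xEFA4 + 0xC215 = 0x1B1B9 → wrap carry → 0xB1BA
One's-complement sum = 0xB1BA.
Checksum = ~0xB1BA & 0xFFFF = 0x4E45.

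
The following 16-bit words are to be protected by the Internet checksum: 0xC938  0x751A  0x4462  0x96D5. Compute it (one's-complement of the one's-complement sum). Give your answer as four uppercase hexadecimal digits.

One's-complement addition (fold any carry out of bit 15 back into bit 0):
  0xC938 + 0x751A = 0x13E52 → wrap carry → 0x3E53
  0x3E53 + 0x4462 = 0x082B5
  0x82B5 + 0x96D5 = 0x1198A → wrap carry → 0x198B
One's-complement sum = 0x198B.
Checksum = ~0x198B & 0xFFFF = 0xE674.

E674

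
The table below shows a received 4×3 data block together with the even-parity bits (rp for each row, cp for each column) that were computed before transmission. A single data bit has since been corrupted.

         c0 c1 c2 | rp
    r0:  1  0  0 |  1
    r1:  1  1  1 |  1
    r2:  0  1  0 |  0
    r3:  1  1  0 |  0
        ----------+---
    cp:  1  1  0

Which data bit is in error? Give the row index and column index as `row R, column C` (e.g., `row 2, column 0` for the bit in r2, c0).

Recompute each row's even parity and compare to rp:
  r0: data parity 1, sent rp 1 → ok
  r1: data parity 1, sent rp 1 → ok
  r2: data parity 1, sent rp 0 → mismatch
  r3: data parity 0, sent rp 0 → ok
Recompute each column's even parity and compare to cp:
  c0: data parity 1, sent cp 1 → ok
  c1: data parity 1, sent cp 1 → ok
  c2: data parity 1, sent cp 0 → mismatch
Exactly one row (r2) and one column (c2) fail → the flipped bit is at their intersection.

row 2, column 2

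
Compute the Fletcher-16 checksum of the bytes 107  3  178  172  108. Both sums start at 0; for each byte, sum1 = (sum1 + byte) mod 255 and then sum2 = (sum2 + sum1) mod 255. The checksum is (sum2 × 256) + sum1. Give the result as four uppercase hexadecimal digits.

Running sums (mod 255):
  after byte 0 (107): sum1=107, sum2=107
  after byte 1 (3): sum1=110, sum2=217
  after byte 2 (178): sum1=33, sum2=250
  after byte 3 (172): sum1=205, sum2=200
  after byte 4 (108): sum1=58, sum2=3
Checksum = sum2·256 + sum1 = 3·256 + 58 = 826 = 0x033A.

033A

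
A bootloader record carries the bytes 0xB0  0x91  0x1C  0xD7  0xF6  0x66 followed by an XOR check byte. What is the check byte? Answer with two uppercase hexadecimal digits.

7A

XOR the bytes together:
  start with 0xB0
  0xB0 ⊕ 0x91 = 0x21
  0x21 ⊕ 0x1C = 0x3D
  0x3D ⊕ 0xD7 = 0xEA
  0xEA ⊕ 0xF6 = 0x1C
  0x1C ⊕ 0x66 = 0x7A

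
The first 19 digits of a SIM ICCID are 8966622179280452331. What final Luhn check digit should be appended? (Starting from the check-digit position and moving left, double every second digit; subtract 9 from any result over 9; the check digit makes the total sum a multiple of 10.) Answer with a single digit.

1

Partial digits right→left: 1 3 3 2 5 4 0 8 2 9 7 1 2 2 6 6 6 9 8
Double every second digit counting from the check-digit position (so the 1st, 3rd, 5th, ... of the partial from the right).
  doubled (with −9 where >9): 2 6 1 0 4 5 4 3 3 7 → sum 35
  kept as-is: 3 2 4 8 9 1 2 6 9 → sum 44
Total = 35 + 44 = 79.
Check digit = (10 − (79 mod 10)) mod 10 = 1.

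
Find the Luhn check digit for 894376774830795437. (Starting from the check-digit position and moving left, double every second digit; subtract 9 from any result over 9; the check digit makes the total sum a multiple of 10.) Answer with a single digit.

0

Partial digits right→left: 7 3 4 5 9 7 0 3 8 4 7 7 6 7 3 4 9 8
Double every second digit counting from the check-digit position (so the 1st, 3rd, 5th, ... of the partial from the right).
  doubled (with −9 where >9): 5 8 9 0 7 5 3 6 9 → sum 52
  kept as-is: 3 5 7 3 4 7 7 4 8 → sum 48
Total = 52 + 48 = 100.
Check digit = (10 − (100 mod 10)) mod 10 = 0.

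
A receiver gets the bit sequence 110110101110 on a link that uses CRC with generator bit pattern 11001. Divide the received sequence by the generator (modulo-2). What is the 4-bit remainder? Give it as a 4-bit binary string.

1011

Modulo-2 division of 110110101110 by 11001:
  pos 0: 11011 XOR 11001 = 00010
  pos 3: 10010 XOR 11001 = 01011
  pos 4: 10111 XOR 11001 = 01110
  pos 5: 11101 XOR 11001 = 00100
  pos 7: 10010 XOR 11001 = 01011
Remainder = 1011 (nonzero — an error is detected).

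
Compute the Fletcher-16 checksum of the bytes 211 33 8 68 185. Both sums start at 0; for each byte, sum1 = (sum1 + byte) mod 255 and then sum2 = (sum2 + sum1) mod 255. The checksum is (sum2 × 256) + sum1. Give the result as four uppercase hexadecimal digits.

02FA

Running sums (mod 255):
  after byte 0 (211): sum1=211, sum2=211
  after byte 1 (33): sum1=244, sum2=200
  after byte 2 (8): sum1=252, sum2=197
  after byte 3 (68): sum1=65, sum2=7
  after byte 4 (185): sum1=250, sum2=2
Checksum = sum2·256 + sum1 = 2·256 + 250 = 762 = 0x02FA.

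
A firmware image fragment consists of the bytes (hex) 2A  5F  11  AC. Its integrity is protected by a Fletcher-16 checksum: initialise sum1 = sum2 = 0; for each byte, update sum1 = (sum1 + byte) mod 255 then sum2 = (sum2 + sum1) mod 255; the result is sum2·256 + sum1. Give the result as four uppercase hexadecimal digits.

Running sums (mod 255):
  after byte 0 (2A): sum1=42, sum2=42
  after byte 1 (5F): sum1=137, sum2=179
  after byte 2 (11): sum1=154, sum2=78
  after byte 3 (AC): sum1=71, sum2=149
Checksum = sum2·256 + sum1 = 149·256 + 71 = 38215 = 0x9547.

9547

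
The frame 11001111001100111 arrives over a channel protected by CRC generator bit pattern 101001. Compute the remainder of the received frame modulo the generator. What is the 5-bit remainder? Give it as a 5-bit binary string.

01001

Modulo-2 division of 11001111001100111 by 101001:
  pos 0: 110011 XOR 101001 = 011010
  pos 1: 110101 XOR 101001 = 011100
  pos 2: 111001 XOR 101001 = 010000
  pos 3: 100000 XOR 101001 = 001001
  pos 5: 100101 XOR 101001 = 001100
  pos 7: 110010 XOR 101001 = 011011
  pos 8: 110110 XOR 101001 = 011111
  pos 9: 111111 XOR 101001 = 010110
  pos 10: 101101 XOR 101001 = 000100
Remainder = 01001 (nonzero — an error is detected).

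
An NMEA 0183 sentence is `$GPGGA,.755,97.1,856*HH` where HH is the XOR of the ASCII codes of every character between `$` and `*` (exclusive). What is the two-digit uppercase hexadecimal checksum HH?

49

XOR the ASCII codes of the payload characters:
  'G' = 0x47 → acc = 0x47
  'P' = 0x50 → acc = 0x17
  'G' = 0x47 → acc = 0x50
  'G' = 0x47 → acc = 0x17
  'A' = 0x41 → acc = 0x56
  ',' = 0x2C → acc = 0x7A
  '.' = 0x2E → acc = 0x54
  '7' = 0x37 → acc = 0x63
  '5' = 0x35 → acc = 0x56
  '5' = 0x35 → acc = 0x63
  ',' = 0x2C → acc = 0x4F
  '9' = 0x39 → acc = 0x76
  '7' = 0x37 → acc = 0x41
  '.' = 0x2E → acc = 0x6F
  '1' = 0x31 → acc = 0x5E
  ',' = 0x2C → acc = 0x72
  '8' = 0x38 → acc = 0x4A
  '5' = 0x35 → acc = 0x7F
  '6' = 0x36 → acc = 0x49
Checksum = 0x49.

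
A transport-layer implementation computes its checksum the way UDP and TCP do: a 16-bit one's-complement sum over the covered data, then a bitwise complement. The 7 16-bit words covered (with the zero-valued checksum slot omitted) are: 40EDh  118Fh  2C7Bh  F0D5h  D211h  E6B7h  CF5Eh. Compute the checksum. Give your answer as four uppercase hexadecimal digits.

One's-complement addition (fold any carry out of bit 15 back into bit 0):
  0x40ED + 0x118F = 0x0527C
  0x527C + 0x2C7B = 0x07EF7
  0x7EF7 + 0xF0D5 = 0x16FCC → wrap carry → 0x6FCD
  0x6FCD + 0xD211 = 0x141DE → wrap carry → 0x41DF
  0x41DF + 0xE6B7 = 0x12896 → wrap carry → 0x2897
  0x2897 + 0xCF5E = 0x0F7F5
One's-complement sum = 0xF7F5.
Checksum = ~0xF7F5 & 0xFFFF = 0x080A.

080A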